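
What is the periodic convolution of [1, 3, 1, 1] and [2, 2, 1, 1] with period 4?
Use y[k] = Σ_j f[j]·g[(k-j) mod 4]. y[0] = 1×2 + 3×1 + 1×1 + 1×2 = 8; y[1] = 1×2 + 3×2 + 1×1 + 1×1 = 10; y[2] = 1×1 + 3×2 + 1×2 + 1×1 = 10; y[3] = 1×1 + 3×1 + 1×2 + 1×2 = 8. Result: [8, 10, 10, 8]

[8, 10, 10, 8]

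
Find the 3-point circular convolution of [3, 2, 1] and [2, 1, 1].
Use y[k] = Σ_j s[j]·t[(k-j) mod 3]. y[0] = 3×2 + 2×1 + 1×1 = 9; y[1] = 3×1 + 2×2 + 1×1 = 8; y[2] = 3×1 + 2×1 + 1×2 = 7. Result: [9, 8, 7]

[9, 8, 7]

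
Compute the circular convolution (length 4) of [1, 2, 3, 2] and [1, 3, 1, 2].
Use y[k] = Σ_j u[j]·v[(k-j) mod 4]. y[0] = 1×1 + 2×2 + 3×1 + 2×3 = 14; y[1] = 1×3 + 2×1 + 3×2 + 2×1 = 13; y[2] = 1×1 + 2×3 + 3×1 + 2×2 = 14; y[3] = 1×2 + 2×1 + 3×3 + 2×1 = 15. Result: [14, 13, 14, 15]

[14, 13, 14, 15]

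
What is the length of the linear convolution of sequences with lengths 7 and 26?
Linear/full convolution length: m + n - 1 = 7 + 26 - 1 = 32

32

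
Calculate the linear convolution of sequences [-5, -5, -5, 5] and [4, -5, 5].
y[0] = -5×4 = -20; y[1] = -5×-5 + -5×4 = 5; y[2] = -5×5 + -5×-5 + -5×4 = -20; y[3] = -5×5 + -5×-5 + 5×4 = 20; y[4] = -5×5 + 5×-5 = -50; y[5] = 5×5 = 25

[-20, 5, -20, 20, -50, 25]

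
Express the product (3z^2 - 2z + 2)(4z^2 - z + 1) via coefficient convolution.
Ascending coefficients: a = [2, -2, 3], b = [1, -1, 4]. c[0] = 2×1 = 2; c[1] = 2×-1 + -2×1 = -4; c[2] = 2×4 + -2×-1 + 3×1 = 13; c[3] = -2×4 + 3×-1 = -11; c[4] = 3×4 = 12. Result coefficients: [2, -4, 13, -11, 12] → 12z^4 - 11z^3 + 13z^2 - 4z + 2

12z^4 - 11z^3 + 13z^2 - 4z + 2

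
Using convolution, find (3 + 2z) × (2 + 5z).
Ascending coefficients: a = [3, 2], b = [2, 5]. c[0] = 3×2 = 6; c[1] = 3×5 + 2×2 = 19; c[2] = 2×5 = 10. Result coefficients: [6, 19, 10] → 6 + 19z + 10z^2

6 + 19z + 10z^2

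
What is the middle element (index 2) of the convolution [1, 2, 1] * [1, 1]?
Use y[k] = Σ_i a[i]·b[k-i] at k=2. y[2] = 2×1 + 1×1 = 3

3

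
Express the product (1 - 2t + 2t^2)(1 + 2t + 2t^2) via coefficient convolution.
Ascending coefficients: a = [1, -2, 2], b = [1, 2, 2]. c[0] = 1×1 = 1; c[1] = 1×2 + -2×1 = 0; c[2] = 1×2 + -2×2 + 2×1 = 0; c[3] = -2×2 + 2×2 = 0; c[4] = 2×2 = 4. Result coefficients: [1, 0, 0, 0, 4] → 1 + 4t^4

1 + 4t^4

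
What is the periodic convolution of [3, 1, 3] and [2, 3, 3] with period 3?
Use y[k] = Σ_j x[j]·h[(k-j) mod 3]. y[0] = 3×2 + 1×3 + 3×3 = 18; y[1] = 3×3 + 1×2 + 3×3 = 20; y[2] = 3×3 + 1×3 + 3×2 = 18. Result: [18, 20, 18]

[18, 20, 18]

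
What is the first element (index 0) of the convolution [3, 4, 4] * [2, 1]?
Use y[k] = Σ_i a[i]·b[k-i] at k=0. y[0] = 3×2 = 6

6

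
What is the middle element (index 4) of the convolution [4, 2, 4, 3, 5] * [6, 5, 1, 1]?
Use y[k] = Σ_i a[i]·b[k-i] at k=4. y[4] = 2×1 + 4×1 + 3×5 + 5×6 = 51

51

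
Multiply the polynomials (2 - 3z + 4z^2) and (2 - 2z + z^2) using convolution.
Ascending coefficients: a = [2, -3, 4], b = [2, -2, 1]. c[0] = 2×2 = 4; c[1] = 2×-2 + -3×2 = -10; c[2] = 2×1 + -3×-2 + 4×2 = 16; c[3] = -3×1 + 4×-2 = -11; c[4] = 4×1 = 4. Result coefficients: [4, -10, 16, -11, 4] → 4 - 10z + 16z^2 - 11z^3 + 4z^4

4 - 10z + 16z^2 - 11z^3 + 4z^4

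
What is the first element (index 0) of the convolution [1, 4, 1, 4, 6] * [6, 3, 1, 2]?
Use y[k] = Σ_i a[i]·b[k-i] at k=0. y[0] = 1×6 = 6

6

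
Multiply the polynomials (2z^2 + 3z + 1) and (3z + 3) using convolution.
Ascending coefficients: a = [1, 3, 2], b = [3, 3]. c[0] = 1×3 = 3; c[1] = 1×3 + 3×3 = 12; c[2] = 3×3 + 2×3 = 15; c[3] = 2×3 = 6. Result coefficients: [3, 12, 15, 6] → 6z^3 + 15z^2 + 12z + 3

6z^3 + 15z^2 + 12z + 3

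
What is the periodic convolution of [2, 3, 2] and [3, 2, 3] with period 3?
Use y[k] = Σ_j f[j]·g[(k-j) mod 3]. y[0] = 2×3 + 3×3 + 2×2 = 19; y[1] = 2×2 + 3×3 + 2×3 = 19; y[2] = 2×3 + 3×2 + 2×3 = 18. Result: [19, 19, 18]

[19, 19, 18]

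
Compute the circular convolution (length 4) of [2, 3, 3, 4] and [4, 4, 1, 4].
Use y[k] = Σ_j s[j]·t[(k-j) mod 4]. y[0] = 2×4 + 3×4 + 3×1 + 4×4 = 39; y[1] = 2×4 + 3×4 + 3×4 + 4×1 = 36; y[2] = 2×1 + 3×4 + 3×4 + 4×4 = 42; y[3] = 2×4 + 3×1 + 3×4 + 4×4 = 39. Result: [39, 36, 42, 39]

[39, 36, 42, 39]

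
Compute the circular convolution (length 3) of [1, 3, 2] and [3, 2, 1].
Use y[k] = Σ_j u[j]·v[(k-j) mod 3]. y[0] = 1×3 + 3×1 + 2×2 = 10; y[1] = 1×2 + 3×3 + 2×1 = 13; y[2] = 1×1 + 3×2 + 2×3 = 13. Result: [10, 13, 13]

[10, 13, 13]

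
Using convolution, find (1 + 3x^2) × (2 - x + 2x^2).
Ascending coefficients: a = [1, 0, 3], b = [2, -1, 2]. c[0] = 1×2 = 2; c[1] = 1×-1 + 0×2 = -1; c[2] = 1×2 + 0×-1 + 3×2 = 8; c[3] = 0×2 + 3×-1 = -3; c[4] = 3×2 = 6. Result coefficients: [2, -1, 8, -3, 6] → 2 - x + 8x^2 - 3x^3 + 6x^4

2 - x + 8x^2 - 3x^3 + 6x^4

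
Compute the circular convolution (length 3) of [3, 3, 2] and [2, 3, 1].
Use y[k] = Σ_j x[j]·h[(k-j) mod 3]. y[0] = 3×2 + 3×1 + 2×3 = 15; y[1] = 3×3 + 3×2 + 2×1 = 17; y[2] = 3×1 + 3×3 + 2×2 = 16. Result: [15, 17, 16]

[15, 17, 16]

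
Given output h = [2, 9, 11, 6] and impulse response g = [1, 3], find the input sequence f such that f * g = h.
Deconvolve h=[2, 9, 11, 6] by g=[1, 3]. Since g[0]=1, solve forward: f[0] = h[0] / 1 = 2; f[1] = (h[1] - 2×3) / 1 = 3; f[2] = (h[2] - 3×3) / 1 = 2. So f = [2, 3, 2]. Check by forward convolution: h[0] = 2×1 = 2; h[1] = 2×3 + 3×1 = 9; h[2] = 3×3 + 2×1 = 11; h[3] = 2×3 = 6

[2, 3, 2]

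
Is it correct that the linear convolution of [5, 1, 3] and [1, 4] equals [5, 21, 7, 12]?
Recompute linear convolution of [5, 1, 3] and [1, 4]: y[0] = 5×1 = 5; y[1] = 5×4 + 1×1 = 21; y[2] = 1×4 + 3×1 = 7; y[3] = 3×4 = 12 → [5, 21, 7, 12]. Given [5, 21, 7, 12] matches, so answer: Yes

Yes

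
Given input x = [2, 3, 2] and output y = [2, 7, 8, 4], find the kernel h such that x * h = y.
Output length 4 = len(x) + len(h) - 1 ⇒ len(h) = 2. Solve h forward using h[k] = (y[k] - Σ_{i≥1} x[i]·h[k-i]) / x[0]: h[0] = y[0] / x[0] = 2 / 2 = 1; h[1] = (y[1] - 3×1) / x[0] = (7 - 3×1) / 2 = 2. So h = [1, 2]. Forward-check [2, 3, 2] * [1, 2]: y[0] = 2×1 = 2; y[1] = 2×2 + 3×1 = 7; y[2] = 3×2 + 2×1 = 8; y[3] = 2×2 = 4 → [2, 7, 8, 4] ✓

[1, 2]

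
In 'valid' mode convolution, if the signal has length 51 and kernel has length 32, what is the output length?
'Valid' mode counts only positions where the kernel fully overlaps the signal: m - n + 1 = 51 - 32 + 1 = 20

20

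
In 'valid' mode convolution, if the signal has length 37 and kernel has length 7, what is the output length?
'Valid' mode counts only positions where the kernel fully overlaps the signal: m - n + 1 = 37 - 7 + 1 = 31

31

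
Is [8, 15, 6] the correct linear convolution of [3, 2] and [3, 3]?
Recompute linear convolution of [3, 2] and [3, 3]: y[0] = 3×3 = 9; y[1] = 3×3 + 2×3 = 15; y[2] = 2×3 = 6 → [9, 15, 6]. Compare to given [8, 15, 6]: they differ at index 0: given 8, correct 9, so answer: No

No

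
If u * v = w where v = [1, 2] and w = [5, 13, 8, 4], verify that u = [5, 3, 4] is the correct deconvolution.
Forward-compute [5, 3, 4] * [1, 2]: w[0] = 5×1 = 5; w[1] = 5×2 + 3×1 = 13; w[2] = 3×2 + 4×1 = 10; w[3] = 4×2 = 8 → [5, 13, 10, 8]. Does not match given w = [5, 13, 8, 4].

Not verified. [5, 3, 4] * [1, 2] = [5, 13, 10, 8], which differs from [5, 13, 8, 4] at index 2.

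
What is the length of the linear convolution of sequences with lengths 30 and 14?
Linear/full convolution length: m + n - 1 = 30 + 14 - 1 = 43

43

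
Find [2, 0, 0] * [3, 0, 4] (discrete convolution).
y[0] = 2×3 = 6; y[1] = 2×0 + 0×3 = 0; y[2] = 2×4 + 0×0 + 0×3 = 8; y[3] = 0×4 + 0×0 = 0; y[4] = 0×4 = 0

[6, 0, 8, 0, 0]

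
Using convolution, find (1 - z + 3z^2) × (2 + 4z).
Ascending coefficients: a = [1, -1, 3], b = [2, 4]. c[0] = 1×2 = 2; c[1] = 1×4 + -1×2 = 2; c[2] = -1×4 + 3×2 = 2; c[3] = 3×4 = 12. Result coefficients: [2, 2, 2, 12] → 2 + 2z + 2z^2 + 12z^3

2 + 2z + 2z^2 + 12z^3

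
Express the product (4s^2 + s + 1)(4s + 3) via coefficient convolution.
Ascending coefficients: a = [1, 1, 4], b = [3, 4]. c[0] = 1×3 = 3; c[1] = 1×4 + 1×3 = 7; c[2] = 1×4 + 4×3 = 16; c[3] = 4×4 = 16. Result coefficients: [3, 7, 16, 16] → 16s^3 + 16s^2 + 7s + 3

16s^3 + 16s^2 + 7s + 3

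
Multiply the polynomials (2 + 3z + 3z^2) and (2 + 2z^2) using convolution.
Ascending coefficients: a = [2, 3, 3], b = [2, 0, 2]. c[0] = 2×2 = 4; c[1] = 2×0 + 3×2 = 6; c[2] = 2×2 + 3×0 + 3×2 = 10; c[3] = 3×2 + 3×0 = 6; c[4] = 3×2 = 6. Result coefficients: [4, 6, 10, 6, 6] → 4 + 6z + 10z^2 + 6z^3 + 6z^4

4 + 6z + 10z^2 + 6z^3 + 6z^4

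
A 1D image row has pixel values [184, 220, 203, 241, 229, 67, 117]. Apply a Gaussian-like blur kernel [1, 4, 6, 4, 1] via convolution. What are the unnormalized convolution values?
Convolve image row [184, 220, 203, 241, 229, 67, 117] with kernel [1, 4, 6, 4, 1]: y[0] = 184×1 = 184; y[1] = 184×4 + 220×1 = 956; y[2] = 184×6 + 220×4 + 203×1 = 2187; y[3] = 184×4 + 220×6 + 203×4 + 241×1 = 3109; y[4] = 184×1 + 220×4 + 203×6 + 241×4 + 229×1 = 3475; y[5] = 220×1 + 203×4 + 241×6 + 229×4 + 67×1 = 3461; y[6] = 203×1 + 241×4 + 229×6 + 67×4 + 117×1 = 2926; y[7] = 241×1 + 229×4 + 67×6 + 117×4 = 2027; y[8] = 229×1 + 67×4 + 117×6 = 1199; y[9] = 67×1 + 117×4 = 535; y[10] = 117×1 = 117 → [184, 956, 2187, 3109, 3475, 3461, 2926, 2027, 1199, 535, 117]. Normalization factor = sum(kernel) = 16.

[184, 956, 2187, 3109, 3475, 3461, 2926, 2027, 1199, 535, 117]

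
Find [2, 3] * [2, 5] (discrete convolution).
y[0] = 2×2 = 4; y[1] = 2×5 + 3×2 = 16; y[2] = 3×5 = 15

[4, 16, 15]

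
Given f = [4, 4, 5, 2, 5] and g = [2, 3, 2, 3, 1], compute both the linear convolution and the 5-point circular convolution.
Linear: y_lin[0] = 4×2 = 8; y_lin[1] = 4×3 + 4×2 = 20; y_lin[2] = 4×2 + 4×3 + 5×2 = 30; y_lin[3] = 4×3 + 4×2 + 5×3 + 2×2 = 39; y_lin[4] = 4×1 + 4×3 + 5×2 + 2×3 + 5×2 = 42; y_lin[5] = 4×1 + 5×3 + 2×2 + 5×3 = 38; y_lin[6] = 5×1 + 2×3 + 5×2 = 21; y_lin[7] = 2×1 + 5×3 = 17; y_lin[8] = 5×1 = 5 → [8, 20, 30, 39, 42, 38, 21, 17, 5]. Circular (length 5): y[0] = 4×2 + 4×1 + 5×3 + 2×2 + 5×3 = 46; y[1] = 4×3 + 4×2 + 5×1 + 2×3 + 5×2 = 41; y[2] = 4×2 + 4×3 + 5×2 + 2×1 + 5×3 = 47; y[3] = 4×3 + 4×2 + 5×3 + 2×2 + 5×1 = 44; y[4] = 4×1 + 4×3 + 5×2 + 2×3 + 5×2 = 42 → [46, 41, 47, 44, 42]

Linear: [8, 20, 30, 39, 42, 38, 21, 17, 5], Circular: [46, 41, 47, 44, 42]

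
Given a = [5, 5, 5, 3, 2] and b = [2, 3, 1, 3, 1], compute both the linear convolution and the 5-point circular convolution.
Linear: y_lin[0] = 5×2 = 10; y_lin[1] = 5×3 + 5×2 = 25; y_lin[2] = 5×1 + 5×3 + 5×2 = 30; y_lin[3] = 5×3 + 5×1 + 5×3 + 3×2 = 41; y_lin[4] = 5×1 + 5×3 + 5×1 + 3×3 + 2×2 = 38; y_lin[5] = 5×1 + 5×3 + 3×1 + 2×3 = 29; y_lin[6] = 5×1 + 3×3 + 2×1 = 16; y_lin[7] = 3×1 + 2×3 = 9; y_lin[8] = 2×1 = 2 → [10, 25, 30, 41, 38, 29, 16, 9, 2]. Circular (length 5): y[0] = 5×2 + 5×1 + 5×3 + 3×1 + 2×3 = 39; y[1] = 5×3 + 5×2 + 5×1 + 3×3 + 2×1 = 41; y[2] = 5×1 + 5×3 + 5×2 + 3×1 + 2×3 = 39; y[3] = 5×3 + 5×1 + 5×3 + 3×2 + 2×1 = 43; y[4] = 5×1 + 5×3 + 5×1 + 3×3 + 2×2 = 38 → [39, 41, 39, 43, 38]

Linear: [10, 25, 30, 41, 38, 29, 16, 9, 2], Circular: [39, 41, 39, 43, 38]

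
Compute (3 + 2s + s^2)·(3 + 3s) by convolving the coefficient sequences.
Ascending coefficients: a = [3, 2, 1], b = [3, 3]. c[0] = 3×3 = 9; c[1] = 3×3 + 2×3 = 15; c[2] = 2×3 + 1×3 = 9; c[3] = 1×3 = 3. Result coefficients: [9, 15, 9, 3] → 9 + 15s + 9s^2 + 3s^3

9 + 15s + 9s^2 + 3s^3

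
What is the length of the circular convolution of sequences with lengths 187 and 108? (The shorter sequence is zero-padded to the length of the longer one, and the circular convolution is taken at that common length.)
Circular convolution (zero-padding the shorter input) has length max(m, n) = max(187, 108) = 187

187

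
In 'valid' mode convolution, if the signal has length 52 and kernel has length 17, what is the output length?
'Valid' mode counts only positions where the kernel fully overlaps the signal: m - n + 1 = 52 - 17 + 1 = 36

36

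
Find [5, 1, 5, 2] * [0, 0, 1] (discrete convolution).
y[0] = 5×0 = 0; y[1] = 5×0 + 1×0 = 0; y[2] = 5×1 + 1×0 + 5×0 = 5; y[3] = 1×1 + 5×0 + 2×0 = 1; y[4] = 5×1 + 2×0 = 5; y[5] = 2×1 = 2

[0, 0, 5, 1, 5, 2]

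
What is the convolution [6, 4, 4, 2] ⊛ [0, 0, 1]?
y[0] = 6×0 = 0; y[1] = 6×0 + 4×0 = 0; y[2] = 6×1 + 4×0 + 4×0 = 6; y[3] = 4×1 + 4×0 + 2×0 = 4; y[4] = 4×1 + 2×0 = 4; y[5] = 2×1 = 2

[0, 0, 6, 4, 4, 2]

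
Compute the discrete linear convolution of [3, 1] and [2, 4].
y[0] = 3×2 = 6; y[1] = 3×4 + 1×2 = 14; y[2] = 1×4 = 4

[6, 14, 4]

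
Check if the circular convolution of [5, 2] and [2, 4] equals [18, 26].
Recompute circular convolution of [5, 2] and [2, 4]: y[0] = 5×2 + 2×4 = 18; y[1] = 5×4 + 2×2 = 24 → [18, 24]. Compare to given [18, 26]: they differ at index 1: given 26, correct 24, so answer: No

No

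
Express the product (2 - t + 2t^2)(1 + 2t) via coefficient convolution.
Ascending coefficients: a = [2, -1, 2], b = [1, 2]. c[0] = 2×1 = 2; c[1] = 2×2 + -1×1 = 3; c[2] = -1×2 + 2×1 = 0; c[3] = 2×2 = 4. Result coefficients: [2, 3, 0, 4] → 2 + 3t + 4t^3

2 + 3t + 4t^3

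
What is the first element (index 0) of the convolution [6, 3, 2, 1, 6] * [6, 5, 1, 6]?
Use y[k] = Σ_i a[i]·b[k-i] at k=0. y[0] = 6×6 = 36

36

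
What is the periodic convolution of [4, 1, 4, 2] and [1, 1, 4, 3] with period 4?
Use y[k] = Σ_j u[j]·v[(k-j) mod 4]. y[0] = 4×1 + 1×3 + 4×4 + 2×1 = 25; y[1] = 4×1 + 1×1 + 4×3 + 2×4 = 25; y[2] = 4×4 + 1×1 + 4×1 + 2×3 = 27; y[3] = 4×3 + 1×4 + 4×1 + 2×1 = 22. Result: [25, 25, 27, 22]

[25, 25, 27, 22]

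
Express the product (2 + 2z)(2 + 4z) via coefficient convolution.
Ascending coefficients: a = [2, 2], b = [2, 4]. c[0] = 2×2 = 4; c[1] = 2×4 + 2×2 = 12; c[2] = 2×4 = 8. Result coefficients: [4, 12, 8] → 4 + 12z + 8z^2

4 + 12z + 8z^2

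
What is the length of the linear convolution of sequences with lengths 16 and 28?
Linear/full convolution length: m + n - 1 = 16 + 28 - 1 = 43

43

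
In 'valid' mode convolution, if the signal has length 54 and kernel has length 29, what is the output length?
'Valid' mode counts only positions where the kernel fully overlaps the signal: m - n + 1 = 54 - 29 + 1 = 26

26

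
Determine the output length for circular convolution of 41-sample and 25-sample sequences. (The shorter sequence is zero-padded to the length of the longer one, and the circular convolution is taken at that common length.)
Circular convolution (zero-padding the shorter input) has length max(m, n) = max(41, 25) = 41

41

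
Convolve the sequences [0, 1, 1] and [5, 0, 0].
y[0] = 0×5 = 0; y[1] = 0×0 + 1×5 = 5; y[2] = 0×0 + 1×0 + 1×5 = 5; y[3] = 1×0 + 1×0 = 0; y[4] = 1×0 = 0

[0, 5, 5, 0, 0]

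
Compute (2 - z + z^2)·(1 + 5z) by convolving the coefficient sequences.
Ascending coefficients: a = [2, -1, 1], b = [1, 5]. c[0] = 2×1 = 2; c[1] = 2×5 + -1×1 = 9; c[2] = -1×5 + 1×1 = -4; c[3] = 1×5 = 5. Result coefficients: [2, 9, -4, 5] → 2 + 9z - 4z^2 + 5z^3

2 + 9z - 4z^2 + 5z^3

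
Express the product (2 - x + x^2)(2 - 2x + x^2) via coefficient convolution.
Ascending coefficients: a = [2, -1, 1], b = [2, -2, 1]. c[0] = 2×2 = 4; c[1] = 2×-2 + -1×2 = -6; c[2] = 2×1 + -1×-2 + 1×2 = 6; c[3] = -1×1 + 1×-2 = -3; c[4] = 1×1 = 1. Result coefficients: [4, -6, 6, -3, 1] → 4 - 6x + 6x^2 - 3x^3 + x^4

4 - 6x + 6x^2 - 3x^3 + x^4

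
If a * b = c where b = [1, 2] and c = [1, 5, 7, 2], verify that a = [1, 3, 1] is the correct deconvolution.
Forward-compute [1, 3, 1] * [1, 2]: c[0] = 1×1 = 1; c[1] = 1×2 + 3×1 = 5; c[2] = 3×2 + 1×1 = 7; c[3] = 1×2 = 2 → [1, 5, 7, 2]. Matches given c = [1, 5, 7, 2], so verified.

Verified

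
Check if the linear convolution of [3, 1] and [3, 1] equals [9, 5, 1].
Recompute linear convolution of [3, 1] and [3, 1]: y[0] = 3×3 = 9; y[1] = 3×1 + 1×3 = 6; y[2] = 1×1 = 1 → [9, 6, 1]. Compare to given [9, 5, 1]: they differ at index 1: given 5, correct 6, so answer: No

No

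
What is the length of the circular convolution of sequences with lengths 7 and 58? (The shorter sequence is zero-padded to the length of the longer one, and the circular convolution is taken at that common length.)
Circular convolution (zero-padding the shorter input) has length max(m, n) = max(7, 58) = 58

58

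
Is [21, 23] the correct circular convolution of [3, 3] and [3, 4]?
Recompute circular convolution of [3, 3] and [3, 4]: y[0] = 3×3 + 3×4 = 21; y[1] = 3×4 + 3×3 = 21 → [21, 21]. Compare to given [21, 23]: they differ at index 1: given 23, correct 21, so answer: No

No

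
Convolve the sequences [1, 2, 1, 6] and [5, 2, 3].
y[0] = 1×5 = 5; y[1] = 1×2 + 2×5 = 12; y[2] = 1×3 + 2×2 + 1×5 = 12; y[3] = 2×3 + 1×2 + 6×5 = 38; y[4] = 1×3 + 6×2 = 15; y[5] = 6×3 = 18

[5, 12, 12, 38, 15, 18]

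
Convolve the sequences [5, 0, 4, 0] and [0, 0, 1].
y[0] = 5×0 = 0; y[1] = 5×0 + 0×0 = 0; y[2] = 5×1 + 0×0 + 4×0 = 5; y[3] = 0×1 + 4×0 + 0×0 = 0; y[4] = 4×1 + 0×0 = 4; y[5] = 0×1 = 0

[0, 0, 5, 0, 4, 0]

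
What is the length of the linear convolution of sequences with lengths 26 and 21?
Linear/full convolution length: m + n - 1 = 26 + 21 - 1 = 46

46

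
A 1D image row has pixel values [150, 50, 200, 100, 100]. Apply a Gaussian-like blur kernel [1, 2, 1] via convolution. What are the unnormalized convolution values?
Convolve image row [150, 50, 200, 100, 100] with kernel [1, 2, 1]: y[0] = 150×1 = 150; y[1] = 150×2 + 50×1 = 350; y[2] = 150×1 + 50×2 + 200×1 = 450; y[3] = 50×1 + 200×2 + 100×1 = 550; y[4] = 200×1 + 100×2 + 100×1 = 500; y[5] = 100×1 + 100×2 = 300; y[6] = 100×1 = 100 → [150, 350, 450, 550, 500, 300, 100]. Normalization factor = sum(kernel) = 4.

[150, 350, 450, 550, 500, 300, 100]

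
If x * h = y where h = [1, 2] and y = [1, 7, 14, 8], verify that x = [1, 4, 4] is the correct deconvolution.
Forward-compute [1, 4, 4] * [1, 2]: y[0] = 1×1 = 1; y[1] = 1×2 + 4×1 = 6; y[2] = 4×2 + 4×1 = 12; y[3] = 4×2 = 8 → [1, 6, 12, 8]. Does not match given y = [1, 7, 14, 8].

Not verified. [1, 4, 4] * [1, 2] = [1, 6, 12, 8], which differs from [1, 7, 14, 8] at index 1.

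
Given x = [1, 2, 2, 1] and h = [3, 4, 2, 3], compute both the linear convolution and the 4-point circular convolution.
Linear: y_lin[0] = 1×3 = 3; y_lin[1] = 1×4 + 2×3 = 10; y_lin[2] = 1×2 + 2×4 + 2×3 = 16; y_lin[3] = 1×3 + 2×2 + 2×4 + 1×3 = 18; y_lin[4] = 2×3 + 2×2 + 1×4 = 14; y_lin[5] = 2×3 + 1×2 = 8; y_lin[6] = 1×3 = 3 → [3, 10, 16, 18, 14, 8, 3]. Circular (length 4): y[0] = 1×3 + 2×3 + 2×2 + 1×4 = 17; y[1] = 1×4 + 2×3 + 2×3 + 1×2 = 18; y[2] = 1×2 + 2×4 + 2×3 + 1×3 = 19; y[3] = 1×3 + 2×2 + 2×4 + 1×3 = 18 → [17, 18, 19, 18]

Linear: [3, 10, 16, 18, 14, 8, 3], Circular: [17, 18, 19, 18]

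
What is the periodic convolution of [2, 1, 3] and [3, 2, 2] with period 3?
Use y[k] = Σ_j f[j]·g[(k-j) mod 3]. y[0] = 2×3 + 1×2 + 3×2 = 14; y[1] = 2×2 + 1×3 + 3×2 = 13; y[2] = 2×2 + 1×2 + 3×3 = 15. Result: [14, 13, 15]

[14, 13, 15]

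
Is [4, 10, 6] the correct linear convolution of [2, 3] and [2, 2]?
Recompute linear convolution of [2, 3] and [2, 2]: y[0] = 2×2 = 4; y[1] = 2×2 + 3×2 = 10; y[2] = 3×2 = 6 → [4, 10, 6]. Given [4, 10, 6] matches, so answer: Yes

Yes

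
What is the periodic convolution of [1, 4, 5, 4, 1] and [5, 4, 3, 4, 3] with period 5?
Use y[k] = Σ_j x[j]·h[(k-j) mod 5]. y[0] = 1×5 + 4×3 + 5×4 + 4×3 + 1×4 = 53; y[1] = 1×4 + 4×5 + 5×3 + 4×4 + 1×3 = 58; y[2] = 1×3 + 4×4 + 5×5 + 4×3 + 1×4 = 60; y[3] = 1×4 + 4×3 + 5×4 + 4×5 + 1×3 = 59; y[4] = 1×3 + 4×4 + 5×3 + 4×4 + 1×5 = 55. Result: [53, 58, 60, 59, 55]

[53, 58, 60, 59, 55]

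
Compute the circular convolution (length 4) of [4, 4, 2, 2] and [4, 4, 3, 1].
Use y[k] = Σ_j f[j]·g[(k-j) mod 4]. y[0] = 4×4 + 4×1 + 2×3 + 2×4 = 34; y[1] = 4×4 + 4×4 + 2×1 + 2×3 = 40; y[2] = 4×3 + 4×4 + 2×4 + 2×1 = 38; y[3] = 4×1 + 4×3 + 2×4 + 2×4 = 32. Result: [34, 40, 38, 32]

[34, 40, 38, 32]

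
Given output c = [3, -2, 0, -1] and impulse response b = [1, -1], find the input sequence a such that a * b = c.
Deconvolve c=[3, -2, 0, -1] by b=[1, -1]. Since b[0]=1, solve forward: a[0] = c[0] / 1 = 3; a[1] = (c[1] - 3×-1) / 1 = 1; a[2] = (c[2] - 1×-1) / 1 = 1. So a = [3, 1, 1]. Check by forward convolution: c[0] = 3×1 = 3; c[1] = 3×-1 + 1×1 = -2; c[2] = 1×-1 + 1×1 = 0; c[3] = 1×-1 = -1

[3, 1, 1]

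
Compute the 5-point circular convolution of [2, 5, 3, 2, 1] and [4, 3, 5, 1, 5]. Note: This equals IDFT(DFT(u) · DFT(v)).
Either evaluate y[k] = Σ_j u[j]·v[(k-j) mod 5] directly, or use IDFT(DFT(u) · DFT(v)). y[0] = 2×4 + 5×5 + 3×1 + 2×5 + 1×3 = 49; y[1] = 2×3 + 5×4 + 3×5 + 2×1 + 1×5 = 48; y[2] = 2×5 + 5×3 + 3×4 + 2×5 + 1×1 = 48; y[3] = 2×1 + 5×5 + 3×3 + 2×4 + 1×5 = 49; y[4] = 2×5 + 5×1 + 3×5 + 2×3 + 1×4 = 40. Result: [49, 48, 48, 49, 40]

[49, 48, 48, 49, 40]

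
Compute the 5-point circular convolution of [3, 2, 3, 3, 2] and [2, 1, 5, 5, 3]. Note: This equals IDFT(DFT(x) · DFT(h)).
Either evaluate y[k] = Σ_j x[j]·h[(k-j) mod 5] directly, or use IDFT(DFT(x) · DFT(h)). y[0] = 3×2 + 2×3 + 3×5 + 3×5 + 2×1 = 44; y[1] = 3×1 + 2×2 + 3×3 + 3×5 + 2×5 = 41; y[2] = 3×5 + 2×1 + 3×2 + 3×3 + 2×5 = 42; y[3] = 3×5 + 2×5 + 3×1 + 3×2 + 2×3 = 40; y[4] = 3×3 + 2×5 + 3×5 + 3×1 + 2×2 = 41. Result: [44, 41, 42, 40, 41]

[44, 41, 42, 40, 41]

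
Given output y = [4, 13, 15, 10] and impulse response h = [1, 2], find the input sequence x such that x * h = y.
Deconvolve y=[4, 13, 15, 10] by h=[1, 2]. Since h[0]=1, solve forward: x[0] = y[0] / 1 = 4; x[1] = (y[1] - 4×2) / 1 = 5; x[2] = (y[2] - 5×2) / 1 = 5. So x = [4, 5, 5]. Check by forward convolution: y[0] = 4×1 = 4; y[1] = 4×2 + 5×1 = 13; y[2] = 5×2 + 5×1 = 15; y[3] = 5×2 = 10

[4, 5, 5]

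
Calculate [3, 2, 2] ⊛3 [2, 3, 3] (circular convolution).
Use y[k] = Σ_j f[j]·g[(k-j) mod 3]. y[0] = 3×2 + 2×3 + 2×3 = 18; y[1] = 3×3 + 2×2 + 2×3 = 19; y[2] = 3×3 + 2×3 + 2×2 = 19. Result: [18, 19, 19]

[18, 19, 19]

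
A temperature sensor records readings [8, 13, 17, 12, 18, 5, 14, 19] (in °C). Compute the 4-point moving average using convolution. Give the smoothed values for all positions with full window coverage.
4-point moving average kernel = [1, 1, 1, 1]. Apply in 'valid' mode (full window coverage): avg[0] = (8 + 13 + 17 + 12) / 4 = 12.5; avg[1] = (13 + 17 + 12 + 18) / 4 = 15.0; avg[2] = (17 + 12 + 18 + 5) / 4 = 13.0; avg[3] = (12 + 18 + 5 + 14) / 4 = 12.25; avg[4] = (18 + 5 + 14 + 19) / 4 = 14.0. Smoothed values: [12.5, 15.0, 13.0, 12.25, 14.0]

[12.5, 15.0, 13.0, 12.25, 14.0]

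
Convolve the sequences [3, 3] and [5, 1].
y[0] = 3×5 = 15; y[1] = 3×1 + 3×5 = 18; y[2] = 3×1 = 3

[15, 18, 3]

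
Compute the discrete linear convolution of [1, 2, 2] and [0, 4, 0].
y[0] = 1×0 = 0; y[1] = 1×4 + 2×0 = 4; y[2] = 1×0 + 2×4 + 2×0 = 8; y[3] = 2×0 + 2×4 = 8; y[4] = 2×0 = 0

[0, 4, 8, 8, 0]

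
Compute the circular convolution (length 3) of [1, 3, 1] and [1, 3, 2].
Use y[k] = Σ_j s[j]·t[(k-j) mod 3]. y[0] = 1×1 + 3×2 + 1×3 = 10; y[1] = 1×3 + 3×1 + 1×2 = 8; y[2] = 1×2 + 3×3 + 1×1 = 12. Result: [10, 8, 12]

[10, 8, 12]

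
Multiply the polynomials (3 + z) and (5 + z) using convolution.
Ascending coefficients: a = [3, 1], b = [5, 1]. c[0] = 3×5 = 15; c[1] = 3×1 + 1×5 = 8; c[2] = 1×1 = 1. Result coefficients: [15, 8, 1] → 15 + 8z + z^2

15 + 8z + z^2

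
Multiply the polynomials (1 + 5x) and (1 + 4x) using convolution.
Ascending coefficients: a = [1, 5], b = [1, 4]. c[0] = 1×1 = 1; c[1] = 1×4 + 5×1 = 9; c[2] = 5×4 = 20. Result coefficients: [1, 9, 20] → 1 + 9x + 20x^2

1 + 9x + 20x^2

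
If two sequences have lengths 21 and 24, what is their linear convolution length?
Linear/full convolution length: m + n - 1 = 21 + 24 - 1 = 44

44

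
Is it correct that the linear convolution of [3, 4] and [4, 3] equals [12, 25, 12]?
Recompute linear convolution of [3, 4] and [4, 3]: y[0] = 3×4 = 12; y[1] = 3×3 + 4×4 = 25; y[2] = 4×3 = 12 → [12, 25, 12]. Given [12, 25, 12] matches, so answer: Yes

Yes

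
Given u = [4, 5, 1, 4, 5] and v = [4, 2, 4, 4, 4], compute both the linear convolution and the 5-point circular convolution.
Linear: y_lin[0] = 4×4 = 16; y_lin[1] = 4×2 + 5×4 = 28; y_lin[2] = 4×4 + 5×2 + 1×4 = 30; y_lin[3] = 4×4 + 5×4 + 1×2 + 4×4 = 54; y_lin[4] = 4×4 + 5×4 + 1×4 + 4×2 + 5×4 = 68; y_lin[5] = 5×4 + 1×4 + 4×4 + 5×2 = 50; y_lin[6] = 1×4 + 4×4 + 5×4 = 40; y_lin[7] = 4×4 + 5×4 = 36; y_lin[8] = 5×4 = 20 → [16, 28, 30, 54, 68, 50, 40, 36, 20]. Circular (length 5): y[0] = 4×4 + 5×4 + 1×4 + 4×4 + 5×2 = 66; y[1] = 4×2 + 5×4 + 1×4 + 4×4 + 5×4 = 68; y[2] = 4×4 + 5×2 + 1×4 + 4×4 + 5×4 = 66; y[3] = 4×4 + 5×4 + 1×2 + 4×4 + 5×4 = 74; y[4] = 4×4 + 5×4 + 1×4 + 4×2 + 5×4 = 68 → [66, 68, 66, 74, 68]

Linear: [16, 28, 30, 54, 68, 50, 40, 36, 20], Circular: [66, 68, 66, 74, 68]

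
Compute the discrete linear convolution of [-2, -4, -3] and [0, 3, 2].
y[0] = -2×0 = 0; y[1] = -2×3 + -4×0 = -6; y[2] = -2×2 + -4×3 + -3×0 = -16; y[3] = -4×2 + -3×3 = -17; y[4] = -3×2 = -6

[0, -6, -16, -17, -6]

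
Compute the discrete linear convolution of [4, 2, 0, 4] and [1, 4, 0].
y[0] = 4×1 = 4; y[1] = 4×4 + 2×1 = 18; y[2] = 4×0 + 2×4 + 0×1 = 8; y[3] = 2×0 + 0×4 + 4×1 = 4; y[4] = 0×0 + 4×4 = 16; y[5] = 4×0 = 0

[4, 18, 8, 4, 16, 0]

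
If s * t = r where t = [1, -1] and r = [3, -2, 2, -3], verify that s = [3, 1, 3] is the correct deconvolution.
Forward-compute [3, 1, 3] * [1, -1]: r[0] = 3×1 = 3; r[1] = 3×-1 + 1×1 = -2; r[2] = 1×-1 + 3×1 = 2; r[3] = 3×-1 = -3 → [3, -2, 2, -3]. Matches given r = [3, -2, 2, -3], so verified.

Verified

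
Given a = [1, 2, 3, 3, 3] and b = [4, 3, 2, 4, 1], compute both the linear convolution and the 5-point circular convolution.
Linear: y_lin[0] = 1×4 = 4; y_lin[1] = 1×3 + 2×4 = 11; y_lin[2] = 1×2 + 2×3 + 3×4 = 20; y_lin[3] = 1×4 + 2×2 + 3×3 + 3×4 = 29; y_lin[4] = 1×1 + 2×4 + 3×2 + 3×3 + 3×4 = 36; y_lin[5] = 2×1 + 3×4 + 3×2 + 3×3 = 29; y_lin[6] = 3×1 + 3×4 + 3×2 = 21; y_lin[7] = 3×1 + 3×4 = 15; y_lin[8] = 3×1 = 3 → [4, 11, 20, 29, 36, 29, 21, 15, 3]. Circular (length 5): y[0] = 1×4 + 2×1 + 3×4 + 3×2 + 3×3 = 33; y[1] = 1×3 + 2×4 + 3×1 + 3×4 + 3×2 = 32; y[2] = 1×2 + 2×3 + 3×4 + 3×1 + 3×4 = 35; y[3] = 1×4 + 2×2 + 3×3 + 3×4 + 3×1 = 32; y[4] = 1×1 + 2×4 + 3×2 + 3×3 + 3×4 = 36 → [33, 32, 35, 32, 36]

Linear: [4, 11, 20, 29, 36, 29, 21, 15, 3], Circular: [33, 32, 35, 32, 36]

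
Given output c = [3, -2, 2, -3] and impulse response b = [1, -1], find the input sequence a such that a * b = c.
Deconvolve c=[3, -2, 2, -3] by b=[1, -1]. Since b[0]=1, solve forward: a[0] = c[0] / 1 = 3; a[1] = (c[1] - 3×-1) / 1 = 1; a[2] = (c[2] - 1×-1) / 1 = 3. So a = [3, 1, 3]. Check by forward convolution: c[0] = 3×1 = 3; c[1] = 3×-1 + 1×1 = -2; c[2] = 1×-1 + 3×1 = 2; c[3] = 3×-1 = -3

[3, 1, 3]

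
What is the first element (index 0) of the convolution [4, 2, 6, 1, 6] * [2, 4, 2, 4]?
Use y[k] = Σ_i a[i]·b[k-i] at k=0. y[0] = 4×2 = 8

8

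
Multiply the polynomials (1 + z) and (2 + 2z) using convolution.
Ascending coefficients: a = [1, 1], b = [2, 2]. c[0] = 1×2 = 2; c[1] = 1×2 + 1×2 = 4; c[2] = 1×2 = 2. Result coefficients: [2, 4, 2] → 2 + 4z + 2z^2

2 + 4z + 2z^2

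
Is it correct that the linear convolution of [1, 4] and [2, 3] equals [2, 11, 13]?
Recompute linear convolution of [1, 4] and [2, 3]: y[0] = 1×2 = 2; y[1] = 1×3 + 4×2 = 11; y[2] = 4×3 = 12 → [2, 11, 12]. Compare to given [2, 11, 13]: they differ at index 2: given 13, correct 12, so answer: No

No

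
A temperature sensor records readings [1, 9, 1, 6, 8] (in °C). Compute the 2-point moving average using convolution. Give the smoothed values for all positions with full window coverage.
2-point moving average kernel = [1, 1]. Apply in 'valid' mode (full window coverage): avg[0] = (1 + 9) / 2 = 5.0; avg[1] = (9 + 1) / 2 = 5.0; avg[2] = (1 + 6) / 2 = 3.5; avg[3] = (6 + 8) / 2 = 7.0. Smoothed values: [5.0, 5.0, 3.5, 7.0]

[5.0, 5.0, 3.5, 7.0]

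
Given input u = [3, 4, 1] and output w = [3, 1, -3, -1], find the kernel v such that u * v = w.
Output length 4 = len(u) + len(v) - 1 ⇒ len(v) = 2. Solve v forward using v[k] = (w[k] - Σ_{i≥1} u[i]·v[k-i]) / u[0]: v[0] = w[0] / u[0] = 3 / 3 = 1; v[1] = (w[1] - 4×1) / u[0] = (1 - 4×1) / 3 = -1. So v = [1, -1]. Forward-check [3, 4, 1] * [1, -1]: w[0] = 3×1 = 3; w[1] = 3×-1 + 4×1 = 1; w[2] = 4×-1 + 1×1 = -3; w[3] = 1×-1 = -1 → [3, 1, -3, -1] ✓

[1, -1]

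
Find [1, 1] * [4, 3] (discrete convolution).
y[0] = 1×4 = 4; y[1] = 1×3 + 1×4 = 7; y[2] = 1×3 = 3

[4, 7, 3]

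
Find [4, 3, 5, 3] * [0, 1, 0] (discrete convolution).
y[0] = 4×0 = 0; y[1] = 4×1 + 3×0 = 4; y[2] = 4×0 + 3×1 + 5×0 = 3; y[3] = 3×0 + 5×1 + 3×0 = 5; y[4] = 5×0 + 3×1 = 3; y[5] = 3×0 = 0

[0, 4, 3, 5, 3, 0]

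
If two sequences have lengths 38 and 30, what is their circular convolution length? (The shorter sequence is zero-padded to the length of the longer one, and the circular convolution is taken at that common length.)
Circular convolution (zero-padding the shorter input) has length max(m, n) = max(38, 30) = 38

38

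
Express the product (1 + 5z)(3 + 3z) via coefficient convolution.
Ascending coefficients: a = [1, 5], b = [3, 3]. c[0] = 1×3 = 3; c[1] = 1×3 + 5×3 = 18; c[2] = 5×3 = 15. Result coefficients: [3, 18, 15] → 3 + 18z + 15z^2

3 + 18z + 15z^2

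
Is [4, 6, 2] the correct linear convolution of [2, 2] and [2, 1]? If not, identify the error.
Recompute linear convolution of [2, 2] and [2, 1]: y[0] = 2×2 = 4; y[1] = 2×1 + 2×2 = 6; y[2] = 2×1 = 2 → [4, 6, 2]. Given [4, 6, 2] matches, so answer: Yes

Yes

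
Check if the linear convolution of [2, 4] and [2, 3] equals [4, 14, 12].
Recompute linear convolution of [2, 4] and [2, 3]: y[0] = 2×2 = 4; y[1] = 2×3 + 4×2 = 14; y[2] = 4×3 = 12 → [4, 14, 12]. Given [4, 14, 12] matches, so answer: Yes

Yes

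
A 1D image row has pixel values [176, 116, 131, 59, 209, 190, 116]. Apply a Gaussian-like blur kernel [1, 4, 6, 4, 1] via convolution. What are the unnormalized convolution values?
Convolve image row [176, 116, 131, 59, 209, 190, 116] with kernel [1, 4, 6, 4, 1]: y[0] = 176×1 = 176; y[1] = 176×4 + 116×1 = 820; y[2] = 176×6 + 116×4 + 131×1 = 1651; y[3] = 176×4 + 116×6 + 131×4 + 59×1 = 1983; y[4] = 176×1 + 116×4 + 131×6 + 59×4 + 209×1 = 1871; y[5] = 116×1 + 131×4 + 59×6 + 209×4 + 190×1 = 2020; y[6] = 131×1 + 59×4 + 209×6 + 190×4 + 116×1 = 2497; y[7] = 59×1 + 209×4 + 190×6 + 116×4 = 2499; y[8] = 209×1 + 190×4 + 116×6 = 1665; y[9] = 190×1 + 116×4 = 654; y[10] = 116×1 = 116 → [176, 820, 1651, 1983, 1871, 2020, 2497, 2499, 1665, 654, 116]. Normalization factor = sum(kernel) = 16.

[176, 820, 1651, 1983, 1871, 2020, 2497, 2499, 1665, 654, 116]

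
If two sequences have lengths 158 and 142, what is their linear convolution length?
Linear/full convolution length: m + n - 1 = 158 + 142 - 1 = 299

299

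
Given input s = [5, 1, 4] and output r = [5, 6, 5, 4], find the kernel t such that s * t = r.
Output length 4 = len(s) + len(t) - 1 ⇒ len(t) = 2. Solve t forward using t[k] = (r[k] - Σ_{i≥1} s[i]·t[k-i]) / s[0]: t[0] = r[0] / s[0] = 5 / 5 = 1; t[1] = (r[1] - 1×1) / s[0] = (6 - 1×1) / 5 = 1. So t = [1, 1]. Forward-check [5, 1, 4] * [1, 1]: r[0] = 5×1 = 5; r[1] = 5×1 + 1×1 = 6; r[2] = 1×1 + 4×1 = 5; r[3] = 4×1 = 4 → [5, 6, 5, 4] ✓

[1, 1]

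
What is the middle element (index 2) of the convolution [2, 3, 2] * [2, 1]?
Use y[k] = Σ_i a[i]·b[k-i] at k=2. y[2] = 3×1 + 2×2 = 7

7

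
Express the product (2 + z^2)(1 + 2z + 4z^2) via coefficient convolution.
Ascending coefficients: a = [2, 0, 1], b = [1, 2, 4]. c[0] = 2×1 = 2; c[1] = 2×2 + 0×1 = 4; c[2] = 2×4 + 0×2 + 1×1 = 9; c[3] = 0×4 + 1×2 = 2; c[4] = 1×4 = 4. Result coefficients: [2, 4, 9, 2, 4] → 2 + 4z + 9z^2 + 2z^3 + 4z^4

2 + 4z + 9z^2 + 2z^3 + 4z^4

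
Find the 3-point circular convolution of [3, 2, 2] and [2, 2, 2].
Use y[k] = Σ_j f[j]·g[(k-j) mod 3]. y[0] = 3×2 + 2×2 + 2×2 = 14; y[1] = 3×2 + 2×2 + 2×2 = 14; y[2] = 3×2 + 2×2 + 2×2 = 14. Result: [14, 14, 14]

[14, 14, 14]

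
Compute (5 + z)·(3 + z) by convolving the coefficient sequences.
Ascending coefficients: a = [5, 1], b = [3, 1]. c[0] = 5×3 = 15; c[1] = 5×1 + 1×3 = 8; c[2] = 1×1 = 1. Result coefficients: [15, 8, 1] → 15 + 8z + z^2

15 + 8z + z^2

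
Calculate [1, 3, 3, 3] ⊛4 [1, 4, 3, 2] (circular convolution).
Use y[k] = Σ_j a[j]·b[(k-j) mod 4]. y[0] = 1×1 + 3×2 + 3×3 + 3×4 = 28; y[1] = 1×4 + 3×1 + 3×2 + 3×3 = 22; y[2] = 1×3 + 3×4 + 3×1 + 3×2 = 24; y[3] = 1×2 + 3×3 + 3×4 + 3×1 = 26. Result: [28, 22, 24, 26]

[28, 22, 24, 26]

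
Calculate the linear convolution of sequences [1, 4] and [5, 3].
y[0] = 1×5 = 5; y[1] = 1×3 + 4×5 = 23; y[2] = 4×3 = 12

[5, 23, 12]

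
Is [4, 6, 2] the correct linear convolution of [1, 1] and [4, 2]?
Recompute linear convolution of [1, 1] and [4, 2]: y[0] = 1×4 = 4; y[1] = 1×2 + 1×4 = 6; y[2] = 1×2 = 2 → [4, 6, 2]. Given [4, 6, 2] matches, so answer: Yes

Yes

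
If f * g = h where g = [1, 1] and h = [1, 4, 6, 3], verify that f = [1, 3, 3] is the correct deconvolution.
Forward-compute [1, 3, 3] * [1, 1]: h[0] = 1×1 = 1; h[1] = 1×1 + 3×1 = 4; h[2] = 3×1 + 3×1 = 6; h[3] = 3×1 = 3 → [1, 4, 6, 3]. Matches given h = [1, 4, 6, 3], so verified.

Verified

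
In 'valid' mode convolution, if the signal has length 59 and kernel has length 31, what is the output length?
'Valid' mode counts only positions where the kernel fully overlaps the signal: m - n + 1 = 59 - 31 + 1 = 29

29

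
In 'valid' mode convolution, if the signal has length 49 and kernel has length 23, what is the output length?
'Valid' mode counts only positions where the kernel fully overlaps the signal: m - n + 1 = 49 - 23 + 1 = 27

27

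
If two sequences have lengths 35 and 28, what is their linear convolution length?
Linear/full convolution length: m + n - 1 = 35 + 28 - 1 = 62

62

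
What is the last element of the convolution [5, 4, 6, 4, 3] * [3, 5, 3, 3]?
Use y[k] = Σ_i a[i]·b[k-i] at k=7. y[7] = 3×3 = 9

9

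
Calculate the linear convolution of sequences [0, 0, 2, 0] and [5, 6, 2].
y[0] = 0×5 = 0; y[1] = 0×6 + 0×5 = 0; y[2] = 0×2 + 0×6 + 2×5 = 10; y[3] = 0×2 + 2×6 + 0×5 = 12; y[4] = 2×2 + 0×6 = 4; y[5] = 0×2 = 0

[0, 0, 10, 12, 4, 0]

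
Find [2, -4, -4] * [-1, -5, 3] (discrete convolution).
y[0] = 2×-1 = -2; y[1] = 2×-5 + -4×-1 = -6; y[2] = 2×3 + -4×-5 + -4×-1 = 30; y[3] = -4×3 + -4×-5 = 8; y[4] = -4×3 = -12

[-2, -6, 30, 8, -12]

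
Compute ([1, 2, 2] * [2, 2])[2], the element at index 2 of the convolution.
Use y[k] = Σ_i a[i]·b[k-i] at k=2. y[2] = 2×2 + 2×2 = 8

8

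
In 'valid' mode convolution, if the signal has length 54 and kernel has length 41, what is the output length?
'Valid' mode counts only positions where the kernel fully overlaps the signal: m - n + 1 = 54 - 41 + 1 = 14

14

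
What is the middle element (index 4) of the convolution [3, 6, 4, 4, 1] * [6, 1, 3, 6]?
Use y[k] = Σ_i a[i]·b[k-i] at k=4. y[4] = 6×6 + 4×3 + 4×1 + 1×6 = 58

58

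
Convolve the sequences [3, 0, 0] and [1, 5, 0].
y[0] = 3×1 = 3; y[1] = 3×5 + 0×1 = 15; y[2] = 3×0 + 0×5 + 0×1 = 0; y[3] = 0×0 + 0×5 = 0; y[4] = 0×0 = 0

[3, 15, 0, 0, 0]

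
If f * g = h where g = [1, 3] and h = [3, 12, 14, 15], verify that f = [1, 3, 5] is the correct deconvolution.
Forward-compute [1, 3, 5] * [1, 3]: h[0] = 1×1 = 1; h[1] = 1×3 + 3×1 = 6; h[2] = 3×3 + 5×1 = 14; h[3] = 5×3 = 15 → [1, 6, 14, 15]. Does not match given h = [3, 12, 14, 15].

Not verified. [1, 3, 5] * [1, 3] = [1, 6, 14, 15], which differs from [3, 12, 14, 15] at index 0.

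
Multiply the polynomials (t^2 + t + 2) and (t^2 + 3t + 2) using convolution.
Ascending coefficients: a = [2, 1, 1], b = [2, 3, 1]. c[0] = 2×2 = 4; c[1] = 2×3 + 1×2 = 8; c[2] = 2×1 + 1×3 + 1×2 = 7; c[3] = 1×1 + 1×3 = 4; c[4] = 1×1 = 1. Result coefficients: [4, 8, 7, 4, 1] → t^4 + 4t^3 + 7t^2 + 8t + 4

t^4 + 4t^3 + 7t^2 + 8t + 4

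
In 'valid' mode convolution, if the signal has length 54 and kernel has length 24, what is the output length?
'Valid' mode counts only positions where the kernel fully overlaps the signal: m - n + 1 = 54 - 24 + 1 = 31

31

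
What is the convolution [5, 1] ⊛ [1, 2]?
y[0] = 5×1 = 5; y[1] = 5×2 + 1×1 = 11; y[2] = 1×2 = 2

[5, 11, 2]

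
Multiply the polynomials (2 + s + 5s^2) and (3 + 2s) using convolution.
Ascending coefficients: a = [2, 1, 5], b = [3, 2]. c[0] = 2×3 = 6; c[1] = 2×2 + 1×3 = 7; c[2] = 1×2 + 5×3 = 17; c[3] = 5×2 = 10. Result coefficients: [6, 7, 17, 10] → 6 + 7s + 17s^2 + 10s^3

6 + 7s + 17s^2 + 10s^3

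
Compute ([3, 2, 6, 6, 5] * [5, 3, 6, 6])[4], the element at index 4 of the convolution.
Use y[k] = Σ_i a[i]·b[k-i] at k=4. y[4] = 2×6 + 6×6 + 6×3 + 5×5 = 91

91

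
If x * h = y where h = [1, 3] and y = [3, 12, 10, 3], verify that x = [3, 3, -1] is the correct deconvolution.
Forward-compute [3, 3, -1] * [1, 3]: y[0] = 3×1 = 3; y[1] = 3×3 + 3×1 = 12; y[2] = 3×3 + -1×1 = 8; y[3] = -1×3 = -3 → [3, 12, 8, -3]. Does not match given y = [3, 12, 10, 3].

Not verified. [3, 3, -1] * [1, 3] = [3, 12, 8, -3], which differs from [3, 12, 10, 3] at index 2.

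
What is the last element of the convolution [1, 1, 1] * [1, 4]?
Use y[k] = Σ_i a[i]·b[k-i] at k=3. y[3] = 1×4 = 4

4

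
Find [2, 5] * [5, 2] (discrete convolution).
y[0] = 2×5 = 10; y[1] = 2×2 + 5×5 = 29; y[2] = 5×2 = 10

[10, 29, 10]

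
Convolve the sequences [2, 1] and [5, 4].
y[0] = 2×5 = 10; y[1] = 2×4 + 1×5 = 13; y[2] = 1×4 = 4

[10, 13, 4]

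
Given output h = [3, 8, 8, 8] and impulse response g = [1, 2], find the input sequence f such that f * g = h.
Deconvolve h=[3, 8, 8, 8] by g=[1, 2]. Since g[0]=1, solve forward: f[0] = h[0] / 1 = 3; f[1] = (h[1] - 3×2) / 1 = 2; f[2] = (h[2] - 2×2) / 1 = 4. So f = [3, 2, 4]. Check by forward convolution: h[0] = 3×1 = 3; h[1] = 3×2 + 2×1 = 8; h[2] = 2×2 + 4×1 = 8; h[3] = 4×2 = 8

[3, 2, 4]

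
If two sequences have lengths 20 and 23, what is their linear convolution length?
Linear/full convolution length: m + n - 1 = 20 + 23 - 1 = 42

42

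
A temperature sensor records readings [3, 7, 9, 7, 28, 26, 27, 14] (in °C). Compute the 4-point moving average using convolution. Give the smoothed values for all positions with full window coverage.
4-point moving average kernel = [1, 1, 1, 1]. Apply in 'valid' mode (full window coverage): avg[0] = (3 + 7 + 9 + 7) / 4 = 6.5; avg[1] = (7 + 9 + 7 + 28) / 4 = 12.75; avg[2] = (9 + 7 + 28 + 26) / 4 = 17.5; avg[3] = (7 + 28 + 26 + 27) / 4 = 22.0; avg[4] = (28 + 26 + 27 + 14) / 4 = 23.75. Smoothed values: [6.5, 12.75, 17.5, 22.0, 23.75]

[6.5, 12.75, 17.5, 22.0, 23.75]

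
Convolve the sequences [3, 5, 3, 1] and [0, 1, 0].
y[0] = 3×0 = 0; y[1] = 3×1 + 5×0 = 3; y[2] = 3×0 + 5×1 + 3×0 = 5; y[3] = 5×0 + 3×1 + 1×0 = 3; y[4] = 3×0 + 1×1 = 1; y[5] = 1×0 = 0

[0, 3, 5, 3, 1, 0]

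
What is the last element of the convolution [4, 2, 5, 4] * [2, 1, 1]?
Use y[k] = Σ_i a[i]·b[k-i] at k=5. y[5] = 4×1 = 4

4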